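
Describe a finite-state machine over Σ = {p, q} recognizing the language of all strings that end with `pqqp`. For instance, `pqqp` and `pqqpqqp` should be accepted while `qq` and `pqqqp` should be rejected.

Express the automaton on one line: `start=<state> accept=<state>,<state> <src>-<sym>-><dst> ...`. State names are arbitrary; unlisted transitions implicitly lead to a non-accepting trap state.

start=S0 accept=S4 S0-p->S1 S0-q->S0 S1-p->S1 S1-q->S2 S2-p->S1 S2-q->S3 S3-p->S4 S3-q->S0 S4-p->S1 S4-q->S2

Remember how much of `pqqp` the current input suffix matches. State S0 means no match yet; S1 means the last symbol is `p`; S2 means the last 2 symbols are `pq`; S3 means the last 3 symbols are `pqq`; S4 means the last 4 symbols are `pqqp`. Only S4 accepts. On a mismatch, fall back to the longest proper suffix that is still a prefix of `pqqp`.
With 5 states:
        p   q  
>  S0   S1  S0 
   S1   S1  S2 
   S2   S1  S3 
   S3   S4  S0 
 * S4   S1  S2 
(> = start, * = accepting)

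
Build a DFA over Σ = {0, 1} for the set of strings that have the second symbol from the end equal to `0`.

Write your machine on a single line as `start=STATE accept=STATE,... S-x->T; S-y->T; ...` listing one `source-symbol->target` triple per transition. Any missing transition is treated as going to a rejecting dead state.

A DFA must remember the last 2 symbols (since which symbol is second-to-last isn't known until the input ends). Use one state per possible window of the last ≤2 symbols; accept from those whose window starts with `0`.
        0   1  
>  S0   S1  S2 
   S1   S3  S4 
   S2   S5  S6 
 * S3   S3  S4 
 * S4   S5  S6 
   S5   S3  S4 
   S6   S5  S6 
(> = start, * = accepting)

start=S0; accept=S3,S4; S0-0->S1; S0-1->S2; S1-0->S3; S1-1->S4; S2-0->S5; S2-1->S6; S3-0->S3; S3-1->S4; S4-0->S5; S4-1->S6; S5-0->S3; S5-1->S4; S6-0->S5; S6-1->S6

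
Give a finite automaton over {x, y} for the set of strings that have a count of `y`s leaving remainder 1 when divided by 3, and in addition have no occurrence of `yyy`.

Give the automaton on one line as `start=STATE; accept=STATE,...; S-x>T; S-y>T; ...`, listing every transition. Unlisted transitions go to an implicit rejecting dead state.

start=q0; accept=q1,q2,q10; q0-x>q0; q0-y>q1; q1-x>q2; q1-y>q3; q2-x>q2; q2-y>q4; q3-x>q5; q3-y>q6; q4-x>q5; q4-y>q7; q5-x>q5; q5-y>q8; q6-x>q6; q6-y>q9; q7-x>q0; q7-y>q9; q8-x>q0; q8-y>q10; q9-x>q9; q9-y>q11; q10-x>q2; q10-y>q11; q11-x>q11; q11-y>q6

Run two small machines in parallel and take their product. One (3 states) tracks the count of `y`s modulo 3; the other (4 states) tracks partial matches of the forbidden pattern `yyy`. Each combined state is a pair, one component from each; accept when both components accept.
A 12-state machine:
          x    y  
>  q0     q0   q1 
 * q1     q2   q3 
 * q2     q2   q4 
   q3     q5   q6 
   q4     q5   q7 
   q5     q5   q8 
   q6     q6   q9 
   q7     q0   q9 
   q8     q0  q10 
   q9     q9  q11 
 * q10    q2  q11 
   q11   q11   q6 
(> = start, * = accepting)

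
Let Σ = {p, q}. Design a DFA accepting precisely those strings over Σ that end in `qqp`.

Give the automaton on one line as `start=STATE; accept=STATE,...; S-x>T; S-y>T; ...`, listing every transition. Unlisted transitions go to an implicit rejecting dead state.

start=S0; accept=S3; S0-p>S0; S0-q>S1; S1-p>S0; S1-q>S2; S2-p>S3; S2-q>S2; S3-p>S0; S3-q>S1

Let each state record the length of the longest suffix of the input read so far that is also a prefix of `qqp`. S1 means the last symbol is `q`; S2 means the last 2 symbols are `qq`; S3 means the last 3 symbols are `qqp`. Accept only at S3, where the string currently ends in `qqp`.
4 states suffice.
        p   q  
>  S0   S0  S1 
   S1   S0  S2 
   S2   S3  S2 
 * S3   S0  S1 
(> = start, * = accepting)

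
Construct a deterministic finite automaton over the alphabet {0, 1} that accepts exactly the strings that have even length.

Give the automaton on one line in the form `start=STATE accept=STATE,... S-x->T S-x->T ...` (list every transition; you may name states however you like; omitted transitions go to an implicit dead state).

Count input length modulo 2: every symbol advances one step around the cycle s0 → s1 → s0. Accept at s0.
With 2 states:
        0   1  
>* s0   s1  s1 
   s1   s0  s0 
(> = start, * = accepting)

start=s0 accept=s0 s0-0->s1 s0-1->s1 s1-0->s0 s1-1->s0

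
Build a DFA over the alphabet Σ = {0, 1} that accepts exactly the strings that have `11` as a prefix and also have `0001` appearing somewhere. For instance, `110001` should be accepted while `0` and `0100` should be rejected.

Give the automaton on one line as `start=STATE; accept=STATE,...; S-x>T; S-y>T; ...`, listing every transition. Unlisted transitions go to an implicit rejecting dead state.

start=A; accept=L; A-0>B; A-1>C; B-0>D; B-1>E; C-0>B; C-1>F; D-0>G; D-1>E; E-0>B; E-1>E; F-0>H; F-1>F; G-0>G; G-1>I; H-0>J; H-1>F; I-0>I; I-1>I; J-0>K; J-1>F; K-0>K; K-1>L; L-0>L; L-1>L

Build one automaton per condition and run them in lockstep. One (4 states) tracks whether the input so far still matches the prefix `11`; the other (5 states) tracks whether and how much of `0001` has been seen. Each combined state is a pair, one component from each; accept when both components accept.
       0  1 
>  A   B  C 
   B   D  E 
   C   B  F 
   D   G  E 
   E   B  E 
   F   H  F 
   G   G  I 
   H   J  F 
   I   I  I 
   J   K  F 
   K   K  L 
 * L   L  L 
(> = start, * = accepting)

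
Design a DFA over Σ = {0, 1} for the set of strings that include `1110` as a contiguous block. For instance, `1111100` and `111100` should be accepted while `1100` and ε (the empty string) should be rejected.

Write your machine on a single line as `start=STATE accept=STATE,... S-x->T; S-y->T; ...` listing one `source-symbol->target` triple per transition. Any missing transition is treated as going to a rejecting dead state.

start=s0; accept=s4; s0-0->s0; s0-1->s1; s1-0->s0; s1-1->s2; s2-0->s0; s2-1->s3; s3-0->s4; s3-1->s3; s4-0->s4; s4-1->s4

States s0..s3 record the length of the longest prefix of `1110` that matches the current input suffix. Reaching s4 means `1110` has been seen, and we stay there forever. Accept from s4.
5 states suffice.
        0   1  
>  s0   s0  s1 
   s1   s0  s2 
   s2   s0  s3 
   s3   s4  s3 
 * s4   s4  s4 
(> = start, * = accepting)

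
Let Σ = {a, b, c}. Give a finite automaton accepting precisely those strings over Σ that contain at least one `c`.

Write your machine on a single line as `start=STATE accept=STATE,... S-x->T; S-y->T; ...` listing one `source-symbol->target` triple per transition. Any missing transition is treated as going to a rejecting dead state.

start=q0; accept=q1,q2; q0-a->q0; q0-b->q0; q0-c->q1; q1-a->q1; q1-b->q1; q1-c->q2; q2-a->q2; q2-b->q2; q2-c->q2

Count `c`s, saturating at 2: state q0 means no `c` yet, q1 means one `c` seen, q2 means more than one. Each `c` increments (capped at q2); other symbols loop. Accept from {q1, q2}.
        a   b   c  
>  q0   q0  q0  q1 
 * q1   q1  q1  q2 
 * q2   q2  q2  q2 
(> = start, * = accepting)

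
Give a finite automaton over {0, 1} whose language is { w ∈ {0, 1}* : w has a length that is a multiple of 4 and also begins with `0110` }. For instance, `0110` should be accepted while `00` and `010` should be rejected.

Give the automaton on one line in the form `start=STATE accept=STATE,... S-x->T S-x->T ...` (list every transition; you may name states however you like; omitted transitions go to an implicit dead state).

start=q0 accept=q8 q0-0->q1 q0-1->q2 q1-0->q3 q1-1->q4 q2-0->q3 q2-1->q3 q3-0->q5 q3-1->q5 q4-0->q5 q4-1->q6 q5-0->q7 q5-1->q7 q6-0->q8 q6-1->q7 q7-0->q2 q7-1->q2 q8-0->q9 q8-1->q9 q9-0->q10 q9-1->q10 q10-0->q11 q10-1->q11 q11-0->q8 q11-1->q8

Run two small machines in parallel and take their product. One (4 states) tracks the input length modulo 4; the other (6 states) tracks whether the input so far still matches the prefix `0110`. Each combined state is a pair, one component from each; accept when both components accept.
With 12 states:
          0    1  
>  q0     q1   q2 
   q1     q3   q4 
   q2     q3   q3 
   q3     q5   q5 
   q4     q5   q6 
   q5     q7   q7 
   q6     q8   q7 
   q7     q2   q2 
 * q8     q9   q9 
   q9    q10  q10 
   q10   q11  q11 
   q11    q8   q8 
(> = start, * = accepting)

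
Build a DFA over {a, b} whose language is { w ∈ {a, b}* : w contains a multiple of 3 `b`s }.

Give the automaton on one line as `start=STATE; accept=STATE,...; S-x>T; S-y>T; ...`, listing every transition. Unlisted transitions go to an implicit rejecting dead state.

The only thing that matters is how many `b`s have appeared, reduced mod 3. Use one state per residue: q0 for 0, …, q2 for 2. Reading `b` moves to the next residue; anything else stays put. q0 is accepting.
3 states suffice.
        a   b  
>* q0   q0  q1 
   q1   q1  q2 
   q2   q2  q0 
(> = start, * = accepting)

start=q0; accept=q0; q0-a>q0; q0-b>q1; q1-a>q1; q1-b>q2; q2-a>q2; q2-b>q0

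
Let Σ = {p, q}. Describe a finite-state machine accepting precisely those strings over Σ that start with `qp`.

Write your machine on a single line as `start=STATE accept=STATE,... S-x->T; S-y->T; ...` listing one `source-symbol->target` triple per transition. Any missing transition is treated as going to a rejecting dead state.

Walk along `qp` while the input agrees: from S0 take `q` to S1, and so on. Any deviation drops to the rejecting sink S3. Once S2 is reached the prefix is confirmed and every continuation is accepted.
        p   q  
>  S0   S3  S1 
   S1   S2  S3 
 * S2   S2  S2 
   S3   S3  S3 
(> = start, * = accepting)

start=S0; accept=S2; S0-p->S3; S0-q->S1; S1-p->S2; S1-q->S3; S2-p->S2; S2-q->S2; S3-p->S3; S3-q->S3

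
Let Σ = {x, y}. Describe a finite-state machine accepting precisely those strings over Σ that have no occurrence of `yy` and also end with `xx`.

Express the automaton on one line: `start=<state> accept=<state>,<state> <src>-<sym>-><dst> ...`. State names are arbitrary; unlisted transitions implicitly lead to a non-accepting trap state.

start=s0 accept=s3 s0-x->s1 s0-y->s2 s1-x->s3 s1-y->s2 s2-x->s1 s2-y->s4 s3-x->s3 s3-y->s2 s4-x->s4 s4-y->s4

Build one automaton per condition and run them in lockstep. The first has 3 states tracking partial matches of the forbidden pattern `yy`; the second has 3 states tracking how much of the suffix `xx` has currently been matched. A product state is a pair (one from each), accepting exactly when both do. Minimizing collapses redundant product states.
With 5 states:
        x   y  
>  s0   s1  s2 
   s1   s3  s2 
   s2   s1  s4 
 * s3   s3  s2 
   s4   s4  s4 
(> = start, * = accepting)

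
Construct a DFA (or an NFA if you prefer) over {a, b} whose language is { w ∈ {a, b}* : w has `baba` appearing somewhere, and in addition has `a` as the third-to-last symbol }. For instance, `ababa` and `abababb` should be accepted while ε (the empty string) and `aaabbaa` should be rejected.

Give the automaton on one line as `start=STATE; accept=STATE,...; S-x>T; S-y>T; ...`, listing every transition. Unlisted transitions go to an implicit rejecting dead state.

start=q0; accept=q15,q18,q19,q20; q0-a>q1; q0-b>q2; q1-a>q3; q1-b>q4; q2-a>q5; q2-b>q6; q3-a>q7; q3-b>q8; q4-a>q9; q4-b>q10; q5-a>q11; q5-b>q12; q6-a>q13; q6-b>q14; q7-a>q7; q7-b>q8; q8-a>q9; q8-b>q10; q9-a>q11; q9-b>q12; q10-a>q13; q10-b>q14; q11-a>q7; q11-b>q8; q12-a>q15; q12-b>q10; q13-a>q11; q13-b>q12; q14-a>q13; q14-b>q14; q15-a>q16; q15-b>q17; q16-a>q18; q16-b>q19; q17-a>q15; q17-b>q20; q18-a>q18; q18-b>q19; q19-a>q15; q19-b>q20; q20-a>q21; q20-b>q22; q21-a>q16; q21-b>q17; q22-a>q21; q22-b>q22

Build one automaton per condition and run them in lockstep. The first has 5 states tracking whether and how much of `baba` has been seen; the second has 15 states tracking the last 3 symbols read. A product state is a pair (one from each), accepting exactly when both do.
23 states suffice.
          a    b  
>  q0     q1   q2 
   q1     q3   q4 
   q2     q5   q6 
   q3     q7   q8 
   q4     q9  q10 
   q5    q11  q12 
   q6    q13  q14 
   q7     q7   q8 
   q8     q9  q10 
   q9    q11  q12 
   q10   q13  q14 
   q11    q7   q8 
   q12   q15  q10 
   q13   q11  q12 
   q14   q13  q14 
 * q15   q16  q17 
   q16   q18  q19 
   q17   q15  q20 
 * q18   q18  q19 
 * q19   q15  q20 
 * q20   q21  q22 
   q21   q16  q17 
   q22   q21  q22 
(> = start, * = accepting)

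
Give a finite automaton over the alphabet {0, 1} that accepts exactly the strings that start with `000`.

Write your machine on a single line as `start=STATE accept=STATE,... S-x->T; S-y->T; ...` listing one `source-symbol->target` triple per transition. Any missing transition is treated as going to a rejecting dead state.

start=S0; accept=S3; S0-0->S1; S0-1->S4; S1-0->S2; S1-1->S4; S2-0->S3; S2-1->S4; S3-0->S3; S3-1->S3; S4-0->S4; S4-1->S4

Check the first 3 symbols one by one: S0 through S2 record how many have matched `000` so far; any wrong symbol goes to the dead state S4. After all 3 match we enter the accepting sink S3.
With 5 states:
        0   1  
>  S0   S1  S4 
   S1   S2  S4 
   S2   S3  S4 
 * S3   S3  S3 
   S4   S4  S4 
(> = start, * = accepting)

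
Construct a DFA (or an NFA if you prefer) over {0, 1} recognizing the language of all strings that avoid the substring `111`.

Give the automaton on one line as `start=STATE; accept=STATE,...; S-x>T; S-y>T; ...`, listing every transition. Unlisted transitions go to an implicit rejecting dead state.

start=A; accept=A,B,C; A-0>A; A-1>B; B-0>A; B-1>C; C-0>A; C-1>D; D-0>D; D-1>D

This is the complement of 'contains `111`'. Use the same substring-matching states — A through D holding how much of `111` has just been matched — but flip the accepting set: everything except the trap D accepts.
With 4 states:
       0  1 
>* A   A  B 
 * B   A  C 
 * C   A  D 
   D   D  D 
(> = start, * = accepting)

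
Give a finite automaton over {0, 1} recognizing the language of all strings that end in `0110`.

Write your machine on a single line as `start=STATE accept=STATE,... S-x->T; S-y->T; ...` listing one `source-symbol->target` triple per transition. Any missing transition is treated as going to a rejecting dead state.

start=s0; accept=s4; s0-0->s1; s0-1->s0; s1-0->s1; s1-1->s2; s2-0->s1; s2-1->s3; s3-0->s4; s3-1->s0; s4-0->s1; s4-1->s2

Let each state record the length of the longest suffix of the input read so far that is also a prefix of `0110`. s1 means the last symbol is `0`; s2 means the last 2 symbols are `01`; s3 means the last 3 symbols are `011`; s4 means the last 4 symbols are `0110`. Accept only at s4, where the string currently ends in `0110`.
5 states suffice.
        0   1  
>  s0   s1  s0 
   s1   s1  s2 
   s2   s1  s3 
   s3   s4  s0 
 * s4   s1  s2 
(> = start, * = accepting)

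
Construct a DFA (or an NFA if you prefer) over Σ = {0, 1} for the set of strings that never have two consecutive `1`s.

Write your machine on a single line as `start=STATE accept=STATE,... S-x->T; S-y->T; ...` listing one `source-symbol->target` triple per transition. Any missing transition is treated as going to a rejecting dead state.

start=s0; accept=s0,s1; s0-0->s0; s0-1->s1; s1-0->s0; s1-1->s2; s2-0->s2; s2-1->s2

Track partial matches of the forbidden pattern `11`. State s2 is a dead state reached once `11` has occurred; every other state accepts. s0 means no part of `11` is currently matched.
A 3-state machine:
        0   1  
>* s0   s0  s1 
 * s1   s0  s2 
   s2   s2  s2 
(> = start, * = accepting)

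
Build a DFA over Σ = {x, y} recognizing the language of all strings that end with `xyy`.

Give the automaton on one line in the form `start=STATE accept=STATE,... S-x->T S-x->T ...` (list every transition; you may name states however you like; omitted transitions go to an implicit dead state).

Let each state record the length of the longest suffix of the input read so far that is also a prefix of `xyy`. B means the last symbol is `x`; C means the last 2 symbols are `xy`; D means the last 3 symbols are `xyy`. Accept only at D, where the string currently ends in `xyy`.
4 states suffice.
       x  y 
>  A   B  A 
   B   B  C 
   C   B  D 
 * D   B  A 
(> = start, * = accepting)

start=A accept=D A-x->B A-y->A B-x->B B-y->C C-x->B C-y->D D-x->B D-y->A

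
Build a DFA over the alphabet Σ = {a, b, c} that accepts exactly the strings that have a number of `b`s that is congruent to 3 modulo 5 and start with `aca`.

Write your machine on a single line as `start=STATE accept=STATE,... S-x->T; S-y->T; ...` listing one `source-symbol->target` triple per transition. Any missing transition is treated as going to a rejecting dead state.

Run two small machines in parallel and take their product. The first has 5 states tracking the count of `b`s modulo 5; the second has 5 states tracking whether the input so far still matches the prefix `aca`. A product state is a pair (one from each), accepting exactly when both do. Minimizing collapses redundant product states.
9 states suffice.
        a   b   c  
>  q0   q1  q2  q2 
   q1   q2  q2  q3 
   q2   q2  q2  q2 
   q3   q4  q2  q2 
   q4   q4  q5  q4 
   q5   q5  q6  q5 
   q6   q6  q7  q6 
 * q7   q7  q8  q7 
   q8   q8  q4  q8 
(> = start, * = accepting)

start=q0; accept=q7; q0-a->q1; q0-b->q2; q0-c->q2; q1-a->q2; q1-b->q2; q1-c->q3; q2-a->q2; q2-b->q2; q2-c->q2; q3-a->q4; q3-b->q2; q3-c->q2; q4-a->q4; q4-b->q5; q4-c->q4; q5-a->q5; q5-b->q6; q5-c->q5; q6-a->q6; q6-b->q7; q6-c->q6; q7-a->q7; q7-b->q8; q7-c->q7; q8-a->q8; q8-b->q4; q8-c->q8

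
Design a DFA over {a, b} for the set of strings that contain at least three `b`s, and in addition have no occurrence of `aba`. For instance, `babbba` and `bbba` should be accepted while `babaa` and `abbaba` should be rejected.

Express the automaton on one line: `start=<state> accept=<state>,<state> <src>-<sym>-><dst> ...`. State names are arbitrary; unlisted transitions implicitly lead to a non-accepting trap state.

Run two small machines in parallel and take their product. The first has 5 states tracking the count of `b`s, saturating at 4; the second has 4 states tracking partial matches of the forbidden pattern `aba`. A product state is a pair (one from each), accepting exactly when both do. After merging equivalent states the machine shrinks.
12 states suffice.
          a    b  
>  S0     S1   S2 
   S1     S1   S3 
   S2     S4   S5 
   S3     S6   S5 
   S4     S4   S7 
   S5     S8   S9 
   S6     S6   S6 
   S7     S6   S9 
   S8     S8  S10 
 * S9    S11   S9 
 * S10    S6   S9 
 * S11   S11  S10 
(> = start, * = accepting)

start=S0 accept=S9,S10,S11 S0-a->S1 S0-b->S2 S1-a->S1 S1-b->S3 S2-a->S4 S2-b->S5 S3-a->S6 S3-b->S5 S4-a->S4 S4-b->S7 S5-a->S8 S5-b->S9 S6-a->S6 S6-b->S6 S7-a->S6 S7-b->S9 S8-a->S8 S8-b->S10 S9-a->S11 S9-b->S9 S10-a->S6 S10-b->S9 S11-a->S11 S11-b->S10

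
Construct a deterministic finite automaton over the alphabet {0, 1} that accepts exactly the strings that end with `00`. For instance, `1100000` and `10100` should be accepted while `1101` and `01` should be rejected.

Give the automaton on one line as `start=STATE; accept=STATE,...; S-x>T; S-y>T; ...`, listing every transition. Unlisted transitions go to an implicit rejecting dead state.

start=A; accept=C; A-0>B; A-1>A; B-0>C; B-1>A; C-0>C; C-1>A

Remember how much of `00` the current input suffix matches. State A means no match yet; B means the last symbol is `0`; C means the last 2 symbols are `00`. Only C accepts. On a mismatch, fall back to the longest proper suffix that is still a prefix of `00`.
3 states suffice.
       0  1 
>  A   B  A 
   B   C  A 
 * C   C  A 
(> = start, * = accepting)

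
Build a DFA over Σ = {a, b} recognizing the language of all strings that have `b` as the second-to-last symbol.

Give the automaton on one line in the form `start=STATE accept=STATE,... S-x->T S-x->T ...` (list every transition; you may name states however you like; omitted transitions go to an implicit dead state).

start=S0 accept=S5,S6 S0-a->S1 S0-b->S2 S1-a->S3 S1-b->S4 S2-a->S5 S2-b->S6 S3-a->S3 S3-b->S4 S4-a->S5 S4-b->S6 S5-a->S3 S5-b->S4 S6-a->S5 S6-b->S6

Because acceptance depends on a position counted from the end, the machine has to buffer the most recent 2 symbols. Make each state the string of the last up-to-2 symbols read; on input `x` shift the window left and append `x`. Accept when the buffered window has length 2 and begins with `b`.
A 7-state machine:
        a   b  
>  S0   S1  S2 
   S1   S3  S4 
   S2   S5  S6 
   S3   S3  S4 
   S4   S5  S6 
 * S5   S3  S4 
 * S6   S5  S6 
(> = start, * = accepting)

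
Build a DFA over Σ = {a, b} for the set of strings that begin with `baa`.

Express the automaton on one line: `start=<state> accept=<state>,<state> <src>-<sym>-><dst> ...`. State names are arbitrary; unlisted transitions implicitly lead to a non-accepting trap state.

start=s0 accept=s3 s0-a->s4 s0-b->s1 s1-a->s2 s1-b->s4 s2-a->s3 s2-b->s4 s3-a->s3 s3-b->s3 s4-a->s4 s4-b->s4

Walk along `baa` while the input agrees: from s0 take `b` to s1, and so on. Any deviation drops to the rejecting sink s4. Once s3 is reached the prefix is confirmed and every continuation is accepted.
        a   b  
>  s0   s4  s1 
   s1   s2  s4 
   s2   s3  s4 
 * s3   s3  s3 
   s4   s4  s4 
(> = start, * = accepting)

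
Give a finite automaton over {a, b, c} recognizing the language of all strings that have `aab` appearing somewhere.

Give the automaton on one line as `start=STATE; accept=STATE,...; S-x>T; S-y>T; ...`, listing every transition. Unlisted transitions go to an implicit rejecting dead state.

States q0..q2 record the length of the longest prefix of `aab` that matches the current input suffix. Reaching q3 means `aab` has been seen, and we stay there forever. Accept from q3.
        a   b   c  
>  q0   q1  q0  q0 
   q1   q2  q0  q0 
   q2   q2  q3  q0 
 * q3   q3  q3  q3 
(> = start, * = accepting)

start=q0; accept=q3; q0-a>q1; q0-b>q0; q0-c>q0; q1-a>q2; q1-b>q0; q1-c>q0; q2-a>q2; q2-b>q3; q2-c>q0; q3-a>q3; q3-b>q3; q3-c>q3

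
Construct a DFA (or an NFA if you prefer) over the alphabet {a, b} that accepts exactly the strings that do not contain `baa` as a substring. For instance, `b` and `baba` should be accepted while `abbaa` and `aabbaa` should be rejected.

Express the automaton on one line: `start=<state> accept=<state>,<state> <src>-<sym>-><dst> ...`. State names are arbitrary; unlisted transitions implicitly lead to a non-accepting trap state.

start=s0 accept=s0,s1,s2 s0-a->s0 s0-b->s1 s1-a->s2 s1-b->s1 s2-a->s3 s2-b->s1 s3-a->s3 s3-b->s3

Track partial matches of the forbidden pattern `baa`. State s3 is a dead state reached once `baa` has occurred; every other state accepts. s0 means no part of `baa` is currently matched.
4 states suffice.
        a   b  
>* s0   s0  s1 
 * s1   s2  s1 
 * s2   s3  s1 
   s3   s3  s3 
(> = start, * = accepting)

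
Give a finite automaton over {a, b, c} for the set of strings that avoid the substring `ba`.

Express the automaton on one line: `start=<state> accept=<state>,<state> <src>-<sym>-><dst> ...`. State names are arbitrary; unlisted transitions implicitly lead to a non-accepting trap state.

start=S0 accept=S0,S1 S0-a->S0 S0-b->S1 S0-c->S0 S1-a->S2 S1-b->S1 S1-c->S0 S2-a->S2 S2-b->S2 S2-c->S2

Track partial matches of the forbidden pattern `ba`. State S2 is a dead state reached once `ba` has occurred; every other state accepts. S0 means no part of `ba` is currently matched.
        a   b   c  
>* S0   S0  S1  S0 
 * S1   S2  S1  S0 
   S2   S2  S2  S2 
(> = start, * = accepting)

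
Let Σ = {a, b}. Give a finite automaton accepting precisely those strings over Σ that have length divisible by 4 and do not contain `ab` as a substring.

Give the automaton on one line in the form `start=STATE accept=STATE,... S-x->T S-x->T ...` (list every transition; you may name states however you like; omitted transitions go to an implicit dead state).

start=s0 accept=s0,s9 s0-a->s1 s0-b->s2 s1-a->s3 s1-b->s4 s2-a->s3 s2-b->s5 s3-a->s6 s3-b->s7 s4-a->s7 s4-b->s7 s5-a->s6 s5-b->s8 s6-a->s9 s6-b->s10 s7-a->s10 s7-b->s10 s8-a->s9 s8-b->s0 s9-a->s1 s9-b->s11 s10-a->s11 s10-b->s11 s11-a->s4 s11-b->s4

Run two small machines in parallel and take their product. One (4 states) tracks the input length modulo 4; the other (3 states) tracks partial matches of the forbidden pattern `ab`. Each combined state is a pair, one component from each; accept when both components accept.
12 states suffice.
          a    b  
>* s0     s1   s2 
   s1     s3   s4 
   s2     s3   s5 
   s3     s6   s7 
   s4     s7   s7 
   s5     s6   s8 
   s6     s9  s10 
   s7    s10  s10 
   s8     s9   s0 
 * s9     s1  s11 
   s10   s11  s11 
   s11    s4   s4 
(> = start, * = accepting)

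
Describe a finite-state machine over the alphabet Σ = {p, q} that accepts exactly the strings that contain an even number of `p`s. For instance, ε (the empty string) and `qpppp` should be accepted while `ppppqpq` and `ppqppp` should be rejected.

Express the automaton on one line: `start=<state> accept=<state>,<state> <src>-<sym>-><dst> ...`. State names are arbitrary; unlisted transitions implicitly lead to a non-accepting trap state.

Keep the running count of `p`s modulo 2: each `p` advances along the cycle A → B → A while other symbols loop. Accept at A.
       p  q 
>* A   B  A 
   B   A  B 
(> = start, * = accepting)

start=A accept=A A-p->B A-q->A B-p->A B-q->B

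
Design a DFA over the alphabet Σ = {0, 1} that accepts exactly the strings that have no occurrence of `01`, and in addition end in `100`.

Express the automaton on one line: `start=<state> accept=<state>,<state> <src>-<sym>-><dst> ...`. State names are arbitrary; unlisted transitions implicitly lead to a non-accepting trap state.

start=s0 accept=s4 s0-0->s1 s0-1->s2 s1-0->s1 s1-1->s1 s2-0->s3 s2-1->s2 s3-0->s4 s3-1->s1 s4-0->s1 s4-1->s1

Run two small machines in parallel and take their product. The first has 3 states tracking partial matches of the forbidden pattern `01`; the second has 4 states tracking how much of the suffix `100` has currently been matched. A product state is a pair (one from each), accepting exactly when both do. Equivalent product states are then merged.
With 5 states:
        0   1  
>  s0   s1  s2 
   s1   s1  s1 
   s2   s3  s2 
   s3   s4  s1 
 * s4   s1  s1 
(> = start, * = accepting)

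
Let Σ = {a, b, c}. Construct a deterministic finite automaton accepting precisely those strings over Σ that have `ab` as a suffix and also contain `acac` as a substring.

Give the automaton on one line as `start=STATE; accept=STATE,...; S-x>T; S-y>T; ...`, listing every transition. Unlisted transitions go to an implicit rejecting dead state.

Handle the two conditions separately and then intersect. One (3 states) tracks how much of the suffix `ab` has currently been matched; the other (5 states) tracks whether and how much of `acac` has been seen. Each combined state is a pair, one component from each; accept when both components accept. Minimizing collapses redundant product states.
With 7 states:
        a   b   c  
>  q0   q1  q0  q0 
   q1   q1  q0  q2 
   q2   q3  q0  q0 
   q3   q1  q0  q4 
   q4   q5  q4  q4 
   q5   q5  q6  q4 
 * q6   q5  q4  q4 
(> = start, * = accepting)

start=q0; accept=q6; q0-a>q1; q0-b>q0; q0-c>q0; q1-a>q1; q1-b>q0; q1-c>q2; q2-a>q3; q2-b>q0; q2-c>q0; q3-a>q1; q3-b>q0; q3-c>q4; q4-a>q5; q4-b>q4; q4-c>q4; q5-a>q5; q5-b>q6; q5-c>q4; q6-a>q5; q6-b>q4; q6-c>q4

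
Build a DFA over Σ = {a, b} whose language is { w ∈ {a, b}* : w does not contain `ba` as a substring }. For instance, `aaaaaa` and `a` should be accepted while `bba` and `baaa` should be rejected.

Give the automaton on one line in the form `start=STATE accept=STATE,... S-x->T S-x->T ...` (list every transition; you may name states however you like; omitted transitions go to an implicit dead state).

start=q0 accept=q0,q1 q0-a->q0 q0-b->q1 q1-a->q2 q1-b->q1 q2-a->q2 q2-b->q2

Track partial matches of the forbidden pattern `ba`. State q2 is a dead state reached once `ba` has occurred; every other state accepts. q0 means no part of `ba` is currently matched.
With 3 states:
        a   b  
>* q0   q0  q1 
 * q1   q2  q1 
   q2   q2  q2 
(> = start, * = accepting)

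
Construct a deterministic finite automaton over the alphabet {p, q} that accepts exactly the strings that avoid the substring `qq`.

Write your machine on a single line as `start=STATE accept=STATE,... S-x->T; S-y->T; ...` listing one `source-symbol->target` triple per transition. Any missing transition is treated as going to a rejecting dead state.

start=s0; accept=s0,s1; s0-p->s0; s0-q->s1; s1-p->s0; s1-q->s2; s2-p->s2; s2-q->s2

This is the complement of 'contains `qq`'. Use the same substring-matching states — s0 through s2 holding how much of `qq` has just been matched — but flip the accepting set: everything except the trap s2 accepts.
A 3-state machine:
        p   q  
>* s0   s0  s1 
 * s1   s0  s2 
   s2   s2  s2 
(> = start, * = accepting)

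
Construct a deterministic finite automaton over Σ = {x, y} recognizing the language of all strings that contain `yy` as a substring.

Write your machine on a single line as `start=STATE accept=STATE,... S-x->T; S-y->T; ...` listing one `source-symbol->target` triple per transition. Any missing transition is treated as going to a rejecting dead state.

States q0..q1 record the length of the longest prefix of `yy` that matches the current input suffix. Reaching q2 means `yy` has been seen, and we stay there forever. Accept from q2.
A 3-state machine:
        x   y  
>  q0   q0  q1 
   q1   q0  q2 
 * q2   q2  q2 
(> = start, * = accepting)

start=q0; accept=q2; q0-x->q0; q0-y->q1; q1-x->q0; q1-y->q2; q2-x->q2; q2-y->q2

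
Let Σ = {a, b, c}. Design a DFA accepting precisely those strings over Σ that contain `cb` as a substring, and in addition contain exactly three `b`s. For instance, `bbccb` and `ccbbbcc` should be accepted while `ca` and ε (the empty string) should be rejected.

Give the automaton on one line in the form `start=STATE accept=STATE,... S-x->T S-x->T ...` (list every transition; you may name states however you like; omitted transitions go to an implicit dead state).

Build one automaton per condition and run them in lockstep. One (3 states) tracks whether and how much of `cb` has been seen; the other (5 states) tracks the count of `b`s, saturating at 4. Each combined state is a pair, one component from each; accept when both components accept. Equivalent product states are then merged.
        a   b   c  
>  s0   s0  s1  s2 
   s1   s1  s3  s4 
   s2   s0  s5  s2 
   s3   s3  s6  s7 
   s4   s1  s8  s4 
   s5   s5  s8  s5 
   s6   s6  s6  s6 
   s7   s3  s9  s7 
   s8   s8  s9  s8 
 * s9   s9  s6  s9 
(> = start, * = accepting)

start=s0 accept=s9 s0-a->s0 s0-b->s1 s0-c->s2 s1-a->s1 s1-b->s3 s1-c->s4 s2-a->s0 s2-b->s5 s2-c->s2 s3-a->s3 s3-b->s6 s3-c->s7 s4-a->s1 s4-b->s8 s4-c->s4 s5-a->s5 s5-b->s8 s5-c->s5 s6-a->s6 s6-b->s6 s6-c->s6 s7-a->s3 s7-b->s9 s7-c->s7 s8-a->s8 s8-b->s9 s8-c->s8 s9-a->s9 s9-b->s6 s9-c->s9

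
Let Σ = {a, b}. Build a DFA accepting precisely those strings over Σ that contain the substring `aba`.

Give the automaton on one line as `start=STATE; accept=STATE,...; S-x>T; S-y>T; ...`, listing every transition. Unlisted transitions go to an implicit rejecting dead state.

Track how much of `aba` has been matched so far: state q0 is no progress, q3 is the absorbing accept state reached once `aba` has occurred. Intermediate states record partial matches; on a mismatch, fall back to the longest reusable overlap.
A 4-state machine:
        a   b  
>  q0   q1  q0 
   q1   q1  q2 
   q2   q3  q0 
 * q3   q3  q3 
(> = start, * = accepting)

start=q0; accept=q3; q0-a>q1; q0-b>q0; q1-a>q1; q1-b>q2; q2-a>q3; q2-b>q0; q3-a>q3; q3-b>q3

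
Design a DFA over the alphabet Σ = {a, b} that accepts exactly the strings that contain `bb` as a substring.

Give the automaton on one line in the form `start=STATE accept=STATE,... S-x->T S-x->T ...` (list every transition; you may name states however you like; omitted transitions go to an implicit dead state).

Track how much of `bb` has been matched so far: state s0 is no progress, s2 is the absorbing accept state reached once `bb` has occurred. Intermediate states record partial matches; on a mismatch, fall back to the longest reusable overlap.
3 states suffice.
        a   b  
>  s0   s0  s1 
   s1   s0  s2 
 * s2   s2  s2 
(> = start, * = accepting)

start=s0 accept=s2 s0-a->s0 s0-b->s1 s1-a->s0 s1-b->s2 s2-a->s2 s2-b->s2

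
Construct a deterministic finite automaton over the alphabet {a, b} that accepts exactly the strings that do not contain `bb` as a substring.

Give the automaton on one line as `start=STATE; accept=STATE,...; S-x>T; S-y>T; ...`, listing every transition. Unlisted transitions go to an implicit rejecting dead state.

Track partial matches of the forbidden pattern `bb`. State s2 is a dead state reached once `bb` has occurred; every other state accepts. s0 means no part of `bb` is currently matched.
3 states suffice.
        a   b  
>* s0   s0  s1 
 * s1   s0  s2 
   s2   s2  s2 
(> = start, * = accepting)

start=s0; accept=s0,s1; s0-a>s0; s0-b>s1; s1-a>s0; s1-b>s2; s2-a>s2; s2-b>s2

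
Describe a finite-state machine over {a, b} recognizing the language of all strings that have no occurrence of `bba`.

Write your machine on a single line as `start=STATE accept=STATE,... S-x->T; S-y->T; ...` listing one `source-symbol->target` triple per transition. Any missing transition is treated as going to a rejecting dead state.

This is the complement of 'contains `bba`'. Use the same substring-matching states — q0 through q3 holding how much of `bba` has just been matched — but flip the accepting set: everything except the trap q3 accepts.
With 4 states:
        a   b  
>* q0   q0  q1 
 * q1   q0  q2 
 * q2   q3  q2 
   q3   q3  q3 
(> = start, * = accepting)

start=q0; accept=q0,q1,q2; q0-a->q0; q0-b->q1; q1-a->q0; q1-b->q2; q2-a->q3; q2-b->q2; q3-a->q3; q3-b->q3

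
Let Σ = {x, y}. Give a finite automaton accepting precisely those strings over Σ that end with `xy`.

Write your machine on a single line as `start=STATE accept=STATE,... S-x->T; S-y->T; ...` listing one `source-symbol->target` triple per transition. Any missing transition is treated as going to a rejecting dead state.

start=s0; accept=s2; s0-x->s1; s0-y->s0; s1-x->s1; s1-y->s2; s2-x->s1; s2-y->s0

Remember how much of `xy` the current input suffix matches. State s0 means no match yet; s1 means the last symbol is `x`; s2 means the last 2 symbols are `xy`. Only s2 accepts. On a mismatch, fall back to the longest proper suffix that is still a prefix of `xy`.
With 3 states:
        x   y  
>  s0   s1  s0 
   s1   s1  s2 
 * s2   s1  s0 
(> = start, * = accepting)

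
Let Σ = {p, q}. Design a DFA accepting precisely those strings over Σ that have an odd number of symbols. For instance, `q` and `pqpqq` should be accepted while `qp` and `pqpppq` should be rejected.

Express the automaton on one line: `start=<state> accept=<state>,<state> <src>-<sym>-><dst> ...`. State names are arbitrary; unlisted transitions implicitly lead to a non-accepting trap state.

start=s0 accept=s1 s0-p->s1 s0-q->s1 s1-p->s0 s1-q->s0

Count input length modulo 2: every symbol advances one step around the cycle s0 → s1 → s0. Accept at s1.
A 2-state machine:
        p   q  
>  s0   s1  s1 
 * s1   s0  s0 
(> = start, * = accepting)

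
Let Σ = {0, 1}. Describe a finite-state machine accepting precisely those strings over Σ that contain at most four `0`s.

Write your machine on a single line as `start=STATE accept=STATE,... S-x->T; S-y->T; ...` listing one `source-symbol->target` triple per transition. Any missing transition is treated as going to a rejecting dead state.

start=s0; accept=s0,s1,s2,s3,s4; s0-0->s1; s0-1->s0; s1-0->s2; s1-1->s1; s2-0->s3; s2-1->s2; s3-0->s4; s3-1->s3; s4-0->s5; s4-1->s4; s5-0->s5; s5-1->s5

Count `0`s, saturating at 5: states s0 through s4 mean 0 through 4 `0`s seen; s5 means more than 4. Each `0` increments (capped at s5); other symbols loop. Accept from {s0, s1, s2, s3, s4}.
A 6-state machine:
        0   1  
>* s0   s1  s0 
 * s1   s2  s1 
 * s2   s3  s2 
 * s3   s4  s3 
 * s4   s5  s4 
   s5   s5  s5 
(> = start, * = accepting)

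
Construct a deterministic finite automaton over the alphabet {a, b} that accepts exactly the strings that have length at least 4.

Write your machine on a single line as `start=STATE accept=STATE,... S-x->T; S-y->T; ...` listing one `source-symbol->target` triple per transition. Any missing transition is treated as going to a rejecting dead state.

Count input length up to 5: every symbol moves from S0 toward S5, which means 'more than 4' and absorbs. Accept from {S4, S5}.
A 6-state machine:
        a   b  
>  S0   S1  S1 
   S1   S2  S2 
   S2   S3  S3 
   S3   S4  S4 
 * S4   S5  S5 
 * S5   S5  S5 
(> = start, * = accepting)

start=S0; accept=S4,S5; S0-a->S1; S0-b->S1; S1-a->S2; S1-b->S2; S2-a->S3; S2-b->S3; S3-a->S4; S3-b->S4; S4-a->S5; S4-b->S5; S5-a->S5; S5-b->S5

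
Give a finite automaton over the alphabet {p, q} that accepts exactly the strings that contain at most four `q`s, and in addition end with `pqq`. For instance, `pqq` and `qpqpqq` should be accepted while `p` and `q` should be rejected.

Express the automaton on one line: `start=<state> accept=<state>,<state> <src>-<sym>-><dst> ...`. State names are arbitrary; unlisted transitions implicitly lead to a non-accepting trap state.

start=S0 accept=S6,S10 S0-p->S1 S0-q->S2 S1-p->S1 S1-q->S3 S2-p->S4 S2-q->S5 S3-p->S4 S3-q->S6 S4-p->S4 S4-q->S7 S5-p->S8 S5-q->S9 S6-p->S8 S6-q->S9 S7-p->S8 S7-q->S10 S8-p->S8 S8-q->S11 S9-p->S9 S9-q->S9 S10-p->S9 S10-q->S9 S11-p->S9 S11-q->S10

Build one automaton per condition and run them in lockstep. One (6 states) tracks the count of `q`s, saturating at 5; the other (4 states) tracks how much of the suffix `pqq` has currently been matched. Each combined state is a pair, one component from each; accept when both components accept. After merging equivalent states the machine shrinks.
          p    q  
>  S0     S1   S2 
   S1     S1   S3 
   S2     S4   S5 
   S3     S4   S6 
   S4     S4   S7 
   S5     S8   S9 
 * S6     S8   S9 
   S7     S8  S10 
   S8     S8  S11 
   S9     S9   S9 
 * S10    S9   S9 
   S11    S9  S10 
(> = start, * = accepting)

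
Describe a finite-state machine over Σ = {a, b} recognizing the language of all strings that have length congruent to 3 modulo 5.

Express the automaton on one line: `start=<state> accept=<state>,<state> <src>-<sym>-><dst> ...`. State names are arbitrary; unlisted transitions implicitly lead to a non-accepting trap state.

Count input length modulo 5: every symbol advances one step around the cycle S0 → S1 → S2 → S3 → S4 → S0. Accept at S3.
5 states suffice.
        a   b  
>  S0   S1  S1 
   S1   S2  S2 
   S2   S3  S3 
 * S3   S4  S4 
   S4   S0  S0 
(> = start, * = accepting)

start=S0 accept=S3 S0-a->S1 S0-b->S1 S1-a->S2 S1-b->S2 S2-a->S3 S2-b->S3 S3-a->S4 S3-b->S4 S4-a->S0 S4-b->S0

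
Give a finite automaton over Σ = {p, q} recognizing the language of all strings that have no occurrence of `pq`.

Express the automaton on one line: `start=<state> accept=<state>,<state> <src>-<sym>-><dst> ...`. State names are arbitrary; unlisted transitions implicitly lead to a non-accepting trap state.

start=s0 accept=s0,s1 s0-p->s1 s0-q->s0 s1-p->s1 s1-q->s2 s2-p->s2 s2-q->s2

Track partial matches of the forbidden pattern `pq`. State s2 is a dead state reached once `pq` has occurred; every other state accepts. s0 means no part of `pq` is currently matched.
With 3 states:
        p   q  
>* s0   s1  s0 
 * s1   s1  s2 
   s2   s2  s2 
(> = start, * = accepting)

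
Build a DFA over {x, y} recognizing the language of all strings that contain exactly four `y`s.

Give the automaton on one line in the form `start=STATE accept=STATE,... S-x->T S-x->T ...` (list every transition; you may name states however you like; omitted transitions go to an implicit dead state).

Only the number of `y`s matters, and only up to 5. Make a chain s0 → s1 → s2 → s3 → s4 → s5 advanced by each `y` (with s5 absorbing); every other symbol self-loops. The accepting set is {s4}.
With 6 states:
        x   y  
>  s0   s0  s1 
   s1   s1  s2 
   s2   s2  s3 
   s3   s3  s4 
 * s4   s4  s5 
   s5   s5  s5 
(> = start, * = accepting)

start=s0 accept=s4 s0-x->s0 s0-y->s1 s1-x->s1 s1-y->s2 s2-x->s2 s2-y->s3 s3-x->s3 s3-y->s4 s4-x->s4 s4-y->s5 s5-x->s5 s5-y->s5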